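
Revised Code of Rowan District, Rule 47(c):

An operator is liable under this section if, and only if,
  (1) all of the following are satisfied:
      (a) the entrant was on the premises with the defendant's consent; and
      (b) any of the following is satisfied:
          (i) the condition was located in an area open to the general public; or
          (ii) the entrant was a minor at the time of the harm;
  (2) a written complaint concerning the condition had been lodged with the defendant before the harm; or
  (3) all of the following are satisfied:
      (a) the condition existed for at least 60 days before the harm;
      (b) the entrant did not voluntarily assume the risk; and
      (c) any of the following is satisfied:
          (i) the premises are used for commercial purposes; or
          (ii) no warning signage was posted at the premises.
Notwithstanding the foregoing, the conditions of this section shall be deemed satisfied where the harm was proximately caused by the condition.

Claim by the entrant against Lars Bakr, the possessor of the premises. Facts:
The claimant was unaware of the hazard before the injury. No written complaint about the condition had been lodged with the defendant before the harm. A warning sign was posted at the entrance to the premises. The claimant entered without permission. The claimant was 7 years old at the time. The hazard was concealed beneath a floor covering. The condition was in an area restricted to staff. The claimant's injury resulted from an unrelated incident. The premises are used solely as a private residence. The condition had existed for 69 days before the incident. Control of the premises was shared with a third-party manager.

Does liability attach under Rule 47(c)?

No — not liable.

(a) consent to enter — not satisfied.
(i) public area — fails.
(ii) entrant a minor — met.
(b): F OR T → true.
(1) = F AND T = false.
(2) complaint lodged — not satisfied.
(a) condition ≥60 days old — holds.
(b) no assumed risk — holds.
(i) commercial use — fails.
(ii) no signage posted — not met.
So (c) is not satisfied (F OR F).
(3) = T AND T AND F = false.
So Overall is not satisfied (F OR F OR F).
Exception (proximate cause) — not satisfied.
Result: main false OR exception false → false.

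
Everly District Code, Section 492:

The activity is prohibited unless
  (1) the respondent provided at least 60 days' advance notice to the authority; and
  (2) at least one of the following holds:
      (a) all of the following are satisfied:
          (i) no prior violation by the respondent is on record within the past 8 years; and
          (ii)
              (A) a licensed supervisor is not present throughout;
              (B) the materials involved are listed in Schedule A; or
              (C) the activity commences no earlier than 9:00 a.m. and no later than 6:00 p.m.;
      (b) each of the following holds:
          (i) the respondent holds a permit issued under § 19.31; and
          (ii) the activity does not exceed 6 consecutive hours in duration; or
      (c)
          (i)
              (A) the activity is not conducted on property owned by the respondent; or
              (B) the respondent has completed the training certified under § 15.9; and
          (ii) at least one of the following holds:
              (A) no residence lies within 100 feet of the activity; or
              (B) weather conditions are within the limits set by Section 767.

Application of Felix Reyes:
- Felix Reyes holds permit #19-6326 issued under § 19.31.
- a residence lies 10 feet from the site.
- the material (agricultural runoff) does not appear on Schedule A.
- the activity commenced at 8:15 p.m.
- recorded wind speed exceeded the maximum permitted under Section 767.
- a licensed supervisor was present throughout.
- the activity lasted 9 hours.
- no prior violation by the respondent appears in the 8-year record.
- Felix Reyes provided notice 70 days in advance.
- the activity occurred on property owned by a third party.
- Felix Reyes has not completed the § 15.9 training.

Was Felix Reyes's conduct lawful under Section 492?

No — unlawful.

(1) ≥60 days' notice — met.
(i) no prior violation — holds.
(A) not (supervisor present) — not met.
(B) Schedule A material — fails.
(C) start within hours — not met.
So (ii) is not satisfied (F OR F OR F).
So (a) is not satisfied (T AND F).
(i) holds permit — holds.
(ii) ≤ 6 hrs duration — fails.
(b): T AND F → false.
(A) not (own property) — satisfied.
(B) training certified — fails.
(i): T OR F → true.
(A) no residence in 100 ft — not satisfied.
(B) weather ok — not met.
(ii): F OR F → false.
(c): T AND F → false.
So (2) is not satisfied (F OR F OR F).
So Overall is not satisfied (T AND F).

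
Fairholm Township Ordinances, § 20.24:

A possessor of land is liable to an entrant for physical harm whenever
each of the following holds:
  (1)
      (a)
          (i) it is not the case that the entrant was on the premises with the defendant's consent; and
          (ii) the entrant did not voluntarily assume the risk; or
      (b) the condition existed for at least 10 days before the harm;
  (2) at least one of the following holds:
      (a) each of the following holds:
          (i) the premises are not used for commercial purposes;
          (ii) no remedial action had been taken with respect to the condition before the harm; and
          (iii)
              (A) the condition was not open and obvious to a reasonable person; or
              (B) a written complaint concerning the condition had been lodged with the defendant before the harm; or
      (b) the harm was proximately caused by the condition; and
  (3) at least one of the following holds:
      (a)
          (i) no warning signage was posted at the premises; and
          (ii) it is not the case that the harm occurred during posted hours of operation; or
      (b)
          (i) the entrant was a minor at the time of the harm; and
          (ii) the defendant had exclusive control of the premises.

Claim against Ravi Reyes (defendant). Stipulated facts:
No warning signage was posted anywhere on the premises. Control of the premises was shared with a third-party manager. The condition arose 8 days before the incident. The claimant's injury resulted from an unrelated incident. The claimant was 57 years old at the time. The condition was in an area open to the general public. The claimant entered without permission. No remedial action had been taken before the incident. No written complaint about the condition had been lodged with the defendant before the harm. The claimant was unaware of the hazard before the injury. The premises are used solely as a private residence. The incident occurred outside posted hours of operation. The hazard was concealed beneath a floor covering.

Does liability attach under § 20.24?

(i) not (consent to enter) — satisfied.
(ii) no assumed risk — satisfied.
(a): T AND T → true.
(b) condition ≥10 days old — not satisfied.
(1) = T OR F = true.
(i) not (commercial use) — holds.
(ii) no remedial action — holds.
(A) not open/obvious — met.
(B) complaint lodged — not satisfied.
(iii): T OR F → true.
So (a) is satisfied (T AND T AND T).
(b) proximate cause — not met.
So (2) is satisfied (T OR F).
(i) no signage posted — holds.
(ii) not (during posted hours) — satisfied.
(a): T AND T → true.
(i) entrant a minor — not satisfied.
(ii) exclusive control — not satisfied.
(b): F AND F → false.
(3): T OR F → true.
So Overall is satisfied (T AND T AND T).

Yes — liable.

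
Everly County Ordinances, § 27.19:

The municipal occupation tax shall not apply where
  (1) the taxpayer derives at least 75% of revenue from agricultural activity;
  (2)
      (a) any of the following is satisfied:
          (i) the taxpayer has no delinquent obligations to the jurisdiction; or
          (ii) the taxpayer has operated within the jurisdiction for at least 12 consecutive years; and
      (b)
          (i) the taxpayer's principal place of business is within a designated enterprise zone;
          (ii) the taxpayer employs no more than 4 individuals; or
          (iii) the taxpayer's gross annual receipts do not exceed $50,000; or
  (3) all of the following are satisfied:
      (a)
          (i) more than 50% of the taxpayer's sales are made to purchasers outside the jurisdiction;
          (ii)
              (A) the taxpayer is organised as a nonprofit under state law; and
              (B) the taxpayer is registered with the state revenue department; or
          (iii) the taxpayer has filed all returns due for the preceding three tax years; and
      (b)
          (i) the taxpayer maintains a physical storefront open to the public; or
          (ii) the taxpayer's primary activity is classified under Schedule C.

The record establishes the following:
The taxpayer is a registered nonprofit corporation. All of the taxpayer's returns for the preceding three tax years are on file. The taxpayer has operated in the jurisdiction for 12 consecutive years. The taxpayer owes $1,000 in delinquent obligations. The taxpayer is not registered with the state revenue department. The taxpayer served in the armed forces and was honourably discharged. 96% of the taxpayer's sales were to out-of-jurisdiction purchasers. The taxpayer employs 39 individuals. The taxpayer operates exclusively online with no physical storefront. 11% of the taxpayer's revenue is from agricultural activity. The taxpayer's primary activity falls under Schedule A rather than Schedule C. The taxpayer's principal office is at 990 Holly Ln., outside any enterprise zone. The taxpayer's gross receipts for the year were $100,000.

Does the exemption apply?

(1) ≥75% agricultural — not met.
(i) no delinquency — fails.
(ii) ≥ 12 yrs in jurisdiction — satisfied.
(a): F OR T → true.
(i) in enterprise zone — fails.
(ii) ≤ 4 employees — not met.
(iii) receipts ≤ $50,000 — not met.
(b): F OR F OR F → false.
(2): T AND F → false.
(i) >50% out-of-jur. sales — holds.
(A) nonprofit — holds.
(B) state-registered — fails.
(ii): T AND F → false.
(iii) returns current — met.
(a) = T OR F OR T = true.
(i) has storefront — not satisfied.
(ii) Schedule C activity — not satisfied.
So (b) is not satisfied (F OR F).
(3) = T AND F = false.
So Overall is not satisfied (F OR F OR F).

No — not exempt.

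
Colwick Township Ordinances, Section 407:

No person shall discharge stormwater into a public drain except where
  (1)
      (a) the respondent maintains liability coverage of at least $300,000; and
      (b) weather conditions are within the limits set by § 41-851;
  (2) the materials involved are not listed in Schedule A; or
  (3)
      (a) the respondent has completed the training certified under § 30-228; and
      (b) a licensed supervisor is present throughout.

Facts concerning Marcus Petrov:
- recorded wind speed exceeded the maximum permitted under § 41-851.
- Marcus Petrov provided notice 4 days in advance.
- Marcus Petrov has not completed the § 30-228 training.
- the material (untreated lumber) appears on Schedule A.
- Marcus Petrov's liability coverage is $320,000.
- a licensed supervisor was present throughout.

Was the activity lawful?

(a) coverage ≥ $300,000 — satisfied.
(b) weather ok — not satisfied.
(1) = T AND F = false.
(2) not (Schedule A material) — not satisfied.
(a) training certified — not met.
(b) supervisor present — met.
(3): F AND T → false.
Overall = F OR F OR F = false.

No — unlawful.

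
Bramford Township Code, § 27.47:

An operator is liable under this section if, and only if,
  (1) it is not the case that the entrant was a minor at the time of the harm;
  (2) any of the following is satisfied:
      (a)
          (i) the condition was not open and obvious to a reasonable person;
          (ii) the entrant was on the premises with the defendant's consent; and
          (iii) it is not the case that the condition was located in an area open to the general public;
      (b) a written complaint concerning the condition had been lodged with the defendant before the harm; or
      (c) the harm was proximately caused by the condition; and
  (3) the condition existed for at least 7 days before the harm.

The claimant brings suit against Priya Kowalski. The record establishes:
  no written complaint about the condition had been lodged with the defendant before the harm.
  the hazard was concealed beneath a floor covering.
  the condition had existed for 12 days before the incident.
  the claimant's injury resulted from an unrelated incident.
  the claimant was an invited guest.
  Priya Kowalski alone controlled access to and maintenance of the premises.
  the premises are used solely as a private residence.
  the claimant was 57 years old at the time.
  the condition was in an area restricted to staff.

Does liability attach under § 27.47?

(1) not (entrant a minor) — holds.
(i) not open/obvious — met.
(ii) consent to enter — holds.
(iii) not (public area) — satisfied.
(a) = T AND T AND T = true.
(b) complaint lodged — not satisfied.
(c) proximate cause — not satisfied.
(2) = T OR F OR F = true.
(3) condition ≥7 days old — satisfied.
So Overall is satisfied (T AND T AND T).

Yes — liable.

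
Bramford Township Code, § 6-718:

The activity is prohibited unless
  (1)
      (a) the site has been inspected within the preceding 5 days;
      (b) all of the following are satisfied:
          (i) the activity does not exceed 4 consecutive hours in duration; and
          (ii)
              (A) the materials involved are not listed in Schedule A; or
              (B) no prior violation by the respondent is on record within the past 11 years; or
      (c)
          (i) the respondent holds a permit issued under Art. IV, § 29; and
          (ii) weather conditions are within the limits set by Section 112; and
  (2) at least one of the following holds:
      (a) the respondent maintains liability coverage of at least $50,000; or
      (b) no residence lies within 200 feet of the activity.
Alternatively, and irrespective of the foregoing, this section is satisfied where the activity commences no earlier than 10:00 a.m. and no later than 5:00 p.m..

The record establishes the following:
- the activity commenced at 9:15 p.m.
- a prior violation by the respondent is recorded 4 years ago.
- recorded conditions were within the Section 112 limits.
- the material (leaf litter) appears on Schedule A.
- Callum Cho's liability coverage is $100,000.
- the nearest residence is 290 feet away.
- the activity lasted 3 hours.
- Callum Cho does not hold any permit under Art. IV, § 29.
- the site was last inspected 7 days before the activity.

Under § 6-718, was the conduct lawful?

No — unlawful.

(a) site inspected — not met.
(i) ≤ 4 hrs duration — met.
(A) not (Schedule A material) — fails.
(B) no prior violation — not met.
So (ii) is not satisfied (F OR F).
(b): T AND F → false.
(i) holds permit — not satisfied.
(ii) weather ok — satisfied.
(c): F AND T → false.
(1) = F OR F OR F = false.
(a) coverage ≥ $50,000 — met.
(b) no residence in 200 ft — holds.
(2) = T OR T = true.
Overall: F AND T → false.
Exception (start within hours) — not satisfied.
Result: main false OR exception false → false.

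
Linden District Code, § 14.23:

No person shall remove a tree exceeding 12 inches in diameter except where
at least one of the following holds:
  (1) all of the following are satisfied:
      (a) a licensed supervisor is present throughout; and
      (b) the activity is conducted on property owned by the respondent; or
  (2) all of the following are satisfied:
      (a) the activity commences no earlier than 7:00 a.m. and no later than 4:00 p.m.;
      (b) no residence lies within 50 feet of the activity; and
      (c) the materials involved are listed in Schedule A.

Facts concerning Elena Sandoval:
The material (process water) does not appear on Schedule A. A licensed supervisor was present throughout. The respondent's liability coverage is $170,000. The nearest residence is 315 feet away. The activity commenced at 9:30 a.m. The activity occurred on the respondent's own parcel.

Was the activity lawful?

(a) supervisor present — holds.
(b) own property — holds.
So (1) is satisfied (T AND T).
(a) start within hours — met.
(b) no residence in 50 ft — satisfied.
(c) Schedule A material — not satisfied.
So (2) is not satisfied (T AND T AND F).
Overall = T OR F = true.

Yes — lawful.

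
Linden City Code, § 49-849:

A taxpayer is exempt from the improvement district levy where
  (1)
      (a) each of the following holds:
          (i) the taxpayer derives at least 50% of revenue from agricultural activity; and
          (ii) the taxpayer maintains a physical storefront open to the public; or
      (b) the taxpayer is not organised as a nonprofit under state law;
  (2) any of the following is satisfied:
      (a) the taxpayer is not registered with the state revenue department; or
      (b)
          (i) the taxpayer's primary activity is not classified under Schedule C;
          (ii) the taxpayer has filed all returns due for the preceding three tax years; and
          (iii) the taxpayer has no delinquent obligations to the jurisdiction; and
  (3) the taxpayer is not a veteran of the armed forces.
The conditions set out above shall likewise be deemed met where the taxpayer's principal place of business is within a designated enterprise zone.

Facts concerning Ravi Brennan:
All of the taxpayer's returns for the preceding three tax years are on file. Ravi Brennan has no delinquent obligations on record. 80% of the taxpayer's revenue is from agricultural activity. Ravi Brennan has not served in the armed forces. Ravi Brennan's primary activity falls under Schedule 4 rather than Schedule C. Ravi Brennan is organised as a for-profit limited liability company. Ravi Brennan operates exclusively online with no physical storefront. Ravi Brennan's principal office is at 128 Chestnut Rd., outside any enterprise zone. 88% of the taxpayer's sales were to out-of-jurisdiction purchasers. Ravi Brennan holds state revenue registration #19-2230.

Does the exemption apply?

Yes — exempt.

(i) ≥50% agricultural — met.
(ii) has storefront — fails.
(a): T AND F → false.
(b) not (nonprofit) — met.
(1) = F OR T = true.
(a) not (state-registered) — not satisfied.
(i) not (Schedule C activity) — holds.
(ii) returns current — holds.
(iii) no delinquency — met.
So (b) is satisfied (T AND T AND T).
So (2) is satisfied (F OR T).
(3) not (veteran) — met.
Overall = T AND T AND T = true.
Exception (in enterprise zone) — not satisfied.
Result: main true OR exception false → true.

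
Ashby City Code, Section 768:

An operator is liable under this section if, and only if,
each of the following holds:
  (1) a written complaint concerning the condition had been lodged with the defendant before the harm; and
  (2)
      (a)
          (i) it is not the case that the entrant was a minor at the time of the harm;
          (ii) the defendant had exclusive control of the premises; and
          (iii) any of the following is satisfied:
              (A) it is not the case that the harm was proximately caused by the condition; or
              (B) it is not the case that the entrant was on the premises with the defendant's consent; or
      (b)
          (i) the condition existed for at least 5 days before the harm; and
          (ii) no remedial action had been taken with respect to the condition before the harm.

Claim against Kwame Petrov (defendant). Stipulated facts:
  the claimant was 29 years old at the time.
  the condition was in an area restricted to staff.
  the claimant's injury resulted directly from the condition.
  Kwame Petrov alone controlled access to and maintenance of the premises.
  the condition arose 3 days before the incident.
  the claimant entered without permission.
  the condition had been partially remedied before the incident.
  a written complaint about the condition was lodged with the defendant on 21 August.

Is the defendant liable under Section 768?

Yes — liable.

(1) complaint lodged — met.
(i) not (entrant a minor) — satisfied.
(ii) exclusive control — holds.
(A) not (proximate cause) — not satisfied.
(B) not (consent to enter) — holds.
(iii): F OR T → true.
(a): T AND T AND T → true.
(i) condition ≥5 days old — fails.
(ii) no remedial action — not satisfied.
(b) = F AND F = false.
So (2) is satisfied (T OR F).
Overall = T AND T = true.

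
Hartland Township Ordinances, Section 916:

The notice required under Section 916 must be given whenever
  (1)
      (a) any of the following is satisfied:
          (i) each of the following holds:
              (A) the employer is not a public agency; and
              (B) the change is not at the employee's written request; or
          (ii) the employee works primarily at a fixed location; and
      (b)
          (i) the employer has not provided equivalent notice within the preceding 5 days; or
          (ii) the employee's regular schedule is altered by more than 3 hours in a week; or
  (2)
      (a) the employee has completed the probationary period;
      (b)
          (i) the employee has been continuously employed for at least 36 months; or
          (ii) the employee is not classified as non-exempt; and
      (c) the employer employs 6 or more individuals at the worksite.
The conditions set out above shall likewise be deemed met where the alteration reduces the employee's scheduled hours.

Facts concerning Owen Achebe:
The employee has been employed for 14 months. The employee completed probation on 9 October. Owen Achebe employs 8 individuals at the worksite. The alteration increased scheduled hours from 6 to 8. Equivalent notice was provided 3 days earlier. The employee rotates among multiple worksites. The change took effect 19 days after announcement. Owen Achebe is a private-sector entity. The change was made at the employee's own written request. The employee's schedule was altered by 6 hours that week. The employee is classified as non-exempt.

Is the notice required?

No — not required.

(A) not (public agency) — satisfied.
(B) not employee-requested — not met.
(i) = T AND F = false.
(ii) fixed location — not met.
(a): F OR F → false.
(i) no recent notice — not satisfied.
(ii) schedule shift > 3h — satisfied.
(b): F OR T → true.
(1) = F AND T = false.
(a) past probation — holds.
(i) tenure ≥ 36 mo. — not satisfied.
(ii) not (non-exempt) — not met.
So (b) is not satisfied (F OR F).
(c) ≥ 6 at site — satisfied.
(2) = T AND F AND T = false.
Overall = F OR F = false.
Exception (hours reduced) — not satisfied.
Result: main false OR exception false → false.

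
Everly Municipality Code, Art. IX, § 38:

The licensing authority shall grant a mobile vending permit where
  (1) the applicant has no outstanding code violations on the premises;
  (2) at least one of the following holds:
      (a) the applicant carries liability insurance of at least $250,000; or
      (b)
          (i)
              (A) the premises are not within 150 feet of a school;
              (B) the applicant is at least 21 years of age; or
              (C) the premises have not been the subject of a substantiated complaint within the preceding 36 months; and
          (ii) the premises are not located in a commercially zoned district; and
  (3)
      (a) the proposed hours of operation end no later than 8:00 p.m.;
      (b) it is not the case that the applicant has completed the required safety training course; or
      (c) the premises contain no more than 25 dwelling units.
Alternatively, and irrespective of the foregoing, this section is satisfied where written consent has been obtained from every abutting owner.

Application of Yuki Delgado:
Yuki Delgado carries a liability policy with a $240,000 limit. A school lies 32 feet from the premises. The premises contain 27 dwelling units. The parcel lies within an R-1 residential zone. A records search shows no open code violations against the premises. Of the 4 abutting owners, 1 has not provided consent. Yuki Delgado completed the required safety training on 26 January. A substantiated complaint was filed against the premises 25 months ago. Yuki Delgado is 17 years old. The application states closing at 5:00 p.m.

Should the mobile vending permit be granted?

No — denied.

(1) no code violations — holds.
(a) insurance ≥ $250,000 — not satisfied.
(A) ≥150 ft from school — not met.
(B) age ≥ 21 — not satisfied.
(C) no complaint in 36 mo. — not satisfied.
So (i) is not satisfied (F OR F OR F).
(ii) not (commercially zoned) — met.
(b) = F AND T = false.
(2): F OR F → false.
(a) closes by 8 p.m. — satisfied.
(b) not (safety training) — fails.
(c) ≤ 25 units — not satisfied.
(3): T OR F OR F → true.
Overall = T AND F AND T = false.
Exception (all abutters consent) — not satisfied.
Result: main false OR exception false → false.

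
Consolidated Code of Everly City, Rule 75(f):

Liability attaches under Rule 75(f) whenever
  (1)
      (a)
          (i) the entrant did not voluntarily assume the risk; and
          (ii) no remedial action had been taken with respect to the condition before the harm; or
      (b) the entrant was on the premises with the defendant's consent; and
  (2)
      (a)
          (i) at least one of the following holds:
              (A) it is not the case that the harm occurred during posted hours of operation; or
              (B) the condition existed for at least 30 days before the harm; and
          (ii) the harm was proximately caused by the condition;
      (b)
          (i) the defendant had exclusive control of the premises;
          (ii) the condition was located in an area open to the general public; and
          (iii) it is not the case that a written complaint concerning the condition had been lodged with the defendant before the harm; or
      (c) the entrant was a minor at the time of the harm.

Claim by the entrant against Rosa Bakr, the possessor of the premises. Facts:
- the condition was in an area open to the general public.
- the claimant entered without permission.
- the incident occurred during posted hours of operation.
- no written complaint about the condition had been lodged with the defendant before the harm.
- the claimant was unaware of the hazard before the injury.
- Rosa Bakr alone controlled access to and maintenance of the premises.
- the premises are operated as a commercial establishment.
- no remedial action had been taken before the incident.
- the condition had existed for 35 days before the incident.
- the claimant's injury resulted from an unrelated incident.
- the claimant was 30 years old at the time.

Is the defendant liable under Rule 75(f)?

Yes — liable.

(i) no assumed risk — holds.
(ii) no remedial action — met.
(a): T AND T → true.
(b) consent to enter — not satisfied.
(1): T OR F → true.
(A) not (during posted hours) — fails.
(B) condition ≥30 days old — holds.
So (i) is satisfied (F OR T).
(ii) proximate cause — fails.
(a) = T AND F = false.
(i) exclusive control — met.
(ii) public area — met.
(iii) not (complaint lodged) — holds.
So (b) is satisfied (T AND T AND T).
(c) entrant a minor — fails.
(2): F OR T OR F → true.
Overall = T AND T = true.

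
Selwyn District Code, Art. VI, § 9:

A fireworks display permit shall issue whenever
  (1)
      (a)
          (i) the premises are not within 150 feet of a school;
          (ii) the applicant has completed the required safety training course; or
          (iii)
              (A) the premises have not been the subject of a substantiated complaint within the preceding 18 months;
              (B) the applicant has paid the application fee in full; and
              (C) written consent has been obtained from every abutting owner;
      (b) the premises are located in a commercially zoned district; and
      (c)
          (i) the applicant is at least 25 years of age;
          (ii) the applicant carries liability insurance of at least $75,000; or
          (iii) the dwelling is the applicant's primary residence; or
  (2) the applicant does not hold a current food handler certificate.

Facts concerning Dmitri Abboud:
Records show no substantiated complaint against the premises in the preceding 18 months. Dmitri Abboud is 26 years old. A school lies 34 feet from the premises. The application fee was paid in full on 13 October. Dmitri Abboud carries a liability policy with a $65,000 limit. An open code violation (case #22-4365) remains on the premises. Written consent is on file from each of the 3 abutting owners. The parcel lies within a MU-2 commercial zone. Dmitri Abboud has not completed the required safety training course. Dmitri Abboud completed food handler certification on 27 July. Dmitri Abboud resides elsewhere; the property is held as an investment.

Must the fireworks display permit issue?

(i) ≥150 ft from school — not met.
(ii) safety training — fails.
(A) no complaint in 18 mo. — holds.
(B) fee paid — satisfied.
(C) all abutters consent — holds.
(iii) = T AND T AND T = true.
So (a) is satisfied (F OR F OR T).
(b) commercially zoned — holds.
(i) age ≥ 25 — satisfied.
(ii) insurance ≥ $75,000 — not met.
(iii) primary residence — not satisfied.
(c) = T OR F OR F = true.
(1) = T AND T AND T = true.
(2) not (food handler cert.) — fails.
Overall = T OR F = true.

Yes — granted.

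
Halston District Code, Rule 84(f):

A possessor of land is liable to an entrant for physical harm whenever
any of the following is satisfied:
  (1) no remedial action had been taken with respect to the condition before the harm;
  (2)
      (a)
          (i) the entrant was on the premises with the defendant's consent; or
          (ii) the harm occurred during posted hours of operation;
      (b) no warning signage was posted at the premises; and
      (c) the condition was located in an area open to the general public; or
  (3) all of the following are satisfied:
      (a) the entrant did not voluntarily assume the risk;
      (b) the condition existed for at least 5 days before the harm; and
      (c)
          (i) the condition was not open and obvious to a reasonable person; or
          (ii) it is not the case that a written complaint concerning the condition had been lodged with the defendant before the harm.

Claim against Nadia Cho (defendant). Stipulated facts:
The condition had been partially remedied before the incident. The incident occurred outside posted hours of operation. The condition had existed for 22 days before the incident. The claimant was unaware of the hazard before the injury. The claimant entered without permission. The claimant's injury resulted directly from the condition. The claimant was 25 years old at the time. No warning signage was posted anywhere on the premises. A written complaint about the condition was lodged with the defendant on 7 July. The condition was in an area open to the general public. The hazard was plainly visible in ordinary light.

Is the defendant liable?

(1) no remedial action — not met.
(i) consent to enter — not met.
(ii) during posted hours — not met.
(a): F OR F → false.
(b) no signage posted — holds.
(c) public area — satisfied.
So (2) is not satisfied (F AND T AND T).
(a) no assumed risk — satisfied.
(b) condition ≥5 days old — met.
(i) not open/obvious — fails.
(ii) not (complaint lodged) — not met.
(c): F OR F → false.
(3): T AND T AND F → false.
Overall = F OR F OR F = false.

No — not liable.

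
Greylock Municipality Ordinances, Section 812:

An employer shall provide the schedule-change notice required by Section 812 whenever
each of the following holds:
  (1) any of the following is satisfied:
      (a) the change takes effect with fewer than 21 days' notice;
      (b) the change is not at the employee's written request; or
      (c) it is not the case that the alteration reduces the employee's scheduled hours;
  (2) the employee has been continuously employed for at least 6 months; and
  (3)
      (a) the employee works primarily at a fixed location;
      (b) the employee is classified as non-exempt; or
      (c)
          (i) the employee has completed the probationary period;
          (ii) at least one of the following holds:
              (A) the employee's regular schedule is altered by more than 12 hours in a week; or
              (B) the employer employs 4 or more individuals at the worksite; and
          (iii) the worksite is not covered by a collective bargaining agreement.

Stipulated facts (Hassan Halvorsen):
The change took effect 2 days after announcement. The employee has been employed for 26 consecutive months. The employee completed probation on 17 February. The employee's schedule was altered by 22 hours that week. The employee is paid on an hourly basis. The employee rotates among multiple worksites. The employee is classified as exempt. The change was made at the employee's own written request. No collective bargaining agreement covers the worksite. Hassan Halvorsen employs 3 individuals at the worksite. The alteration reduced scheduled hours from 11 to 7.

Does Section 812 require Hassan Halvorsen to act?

(a) < 21 days' notice — holds.
(b) not employee-requested — fails.
(c) not (hours reduced) — not met.
So (1) is satisfied (T OR F OR F).
(2) tenure ≥ 6 mo. — satisfied.
(a) fixed location — fails.
(b) non-exempt — not met.
(i) past probation — holds.
(A) schedule shift > 12h — met.
(B) ≥ 4 at site — not satisfied.
(ii): T OR F → true.
(iii) no CBA — met.
(c): T AND T AND T → true.
(3): F OR F OR T → true.
So Overall is satisfied (T AND T AND T).

Yes — required.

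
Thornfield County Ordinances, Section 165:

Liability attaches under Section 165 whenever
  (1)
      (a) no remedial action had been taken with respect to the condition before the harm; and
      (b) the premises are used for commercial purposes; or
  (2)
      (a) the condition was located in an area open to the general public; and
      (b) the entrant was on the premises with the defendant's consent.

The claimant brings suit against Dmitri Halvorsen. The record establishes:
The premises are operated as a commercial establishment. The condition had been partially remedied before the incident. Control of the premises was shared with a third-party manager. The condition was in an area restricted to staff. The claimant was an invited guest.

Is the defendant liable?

No — not liable.

(a) no remedial action — not met.
(b) commercial use — holds.
So (1) is not satisfied (F AND T).
(a) public area — fails.
(b) consent to enter — met.
So (2) is not satisfied (F AND T).
So Overall is not satisfied (F OR F).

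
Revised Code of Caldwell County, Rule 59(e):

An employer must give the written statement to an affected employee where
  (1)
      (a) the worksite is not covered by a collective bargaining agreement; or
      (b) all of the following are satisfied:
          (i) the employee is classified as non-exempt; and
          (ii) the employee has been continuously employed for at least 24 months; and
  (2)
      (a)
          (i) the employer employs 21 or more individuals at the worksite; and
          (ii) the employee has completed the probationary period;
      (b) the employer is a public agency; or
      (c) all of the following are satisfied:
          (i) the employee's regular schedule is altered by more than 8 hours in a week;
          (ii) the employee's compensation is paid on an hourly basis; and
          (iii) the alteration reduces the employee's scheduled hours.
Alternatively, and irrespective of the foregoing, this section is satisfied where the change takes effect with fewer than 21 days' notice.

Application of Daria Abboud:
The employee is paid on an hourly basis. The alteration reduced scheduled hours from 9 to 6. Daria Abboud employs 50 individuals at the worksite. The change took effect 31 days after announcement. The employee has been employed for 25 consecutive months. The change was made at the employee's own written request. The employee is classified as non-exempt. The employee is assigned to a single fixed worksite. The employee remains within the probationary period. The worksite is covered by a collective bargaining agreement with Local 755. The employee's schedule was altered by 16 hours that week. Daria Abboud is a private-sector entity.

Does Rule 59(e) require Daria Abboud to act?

Yes — required.

(a) no CBA — fails.
(i) non-exempt — met.
(ii) tenure ≥ 24 mo. — satisfied.
(b): T AND T → true.
So (1) is satisfied (F OR T).
(i) ≥ 21 at site — satisfied.
(ii) past probation — not met.
(a): T AND F → false.
(b) public agency — not satisfied.
(i) schedule shift > 8h — met.
(ii) hourly-paid — satisfied.
(iii) hours reduced — satisfied.
(c) = T AND T AND T = true.
So (2) is satisfied (F OR F OR T).
Overall: T AND T → true.
Exception (< 21 days' notice) — not satisfied.
Result: main true OR exception false → true.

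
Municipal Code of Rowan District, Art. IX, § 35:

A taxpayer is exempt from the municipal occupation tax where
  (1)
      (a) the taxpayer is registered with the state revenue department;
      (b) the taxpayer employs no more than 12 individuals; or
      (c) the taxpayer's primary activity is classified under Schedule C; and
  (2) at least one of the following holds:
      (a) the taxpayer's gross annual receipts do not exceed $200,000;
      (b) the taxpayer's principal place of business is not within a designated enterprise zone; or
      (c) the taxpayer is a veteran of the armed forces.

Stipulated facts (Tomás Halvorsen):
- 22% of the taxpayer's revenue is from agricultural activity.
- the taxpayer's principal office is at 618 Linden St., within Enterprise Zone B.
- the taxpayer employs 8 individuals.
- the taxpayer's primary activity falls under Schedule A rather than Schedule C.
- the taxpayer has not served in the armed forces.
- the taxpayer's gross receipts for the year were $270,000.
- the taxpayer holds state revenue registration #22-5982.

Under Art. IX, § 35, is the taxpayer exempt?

(a) state-registered — satisfied.
(b) ≤ 12 employees — satisfied.
(c) Schedule C activity — not satisfied.
(1): T OR T OR F → true.
(a) receipts ≤ $200,000 — not satisfied.
(b) not (in enterprise zone) — fails.
(c) veteran — fails.
(2): F OR F OR F → false.
Overall = T AND F = false.

No — not exempt.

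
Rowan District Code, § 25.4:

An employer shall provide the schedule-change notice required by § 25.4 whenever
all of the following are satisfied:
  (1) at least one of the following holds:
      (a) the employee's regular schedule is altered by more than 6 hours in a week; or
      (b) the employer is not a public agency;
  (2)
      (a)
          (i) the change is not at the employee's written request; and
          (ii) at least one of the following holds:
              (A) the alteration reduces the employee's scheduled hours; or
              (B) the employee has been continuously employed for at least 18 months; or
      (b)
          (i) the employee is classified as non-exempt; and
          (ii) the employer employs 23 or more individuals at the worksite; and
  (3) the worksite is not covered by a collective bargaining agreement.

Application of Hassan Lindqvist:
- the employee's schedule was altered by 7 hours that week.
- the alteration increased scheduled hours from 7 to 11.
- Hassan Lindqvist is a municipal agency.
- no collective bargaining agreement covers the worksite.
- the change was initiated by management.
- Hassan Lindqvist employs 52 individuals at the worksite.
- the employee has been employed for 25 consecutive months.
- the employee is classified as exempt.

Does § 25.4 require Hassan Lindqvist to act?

(a) schedule shift > 6h — satisfied.
(b) not (public agency) — not satisfied.
(1): T OR F → true.
(i) not employee-requested — satisfied.
(A) hours reduced — fails.
(B) tenure ≥ 18 mo. — holds.
(ii) = F OR T = true.
(a) = T AND T = true.
(i) non-exempt — fails.
(ii) ≥ 23 at site — met.
(b) = F AND T = false.
(2) = T OR F = true.
(3) no CBA — satisfied.
Overall = T AND T AND T = true.

Yes — required.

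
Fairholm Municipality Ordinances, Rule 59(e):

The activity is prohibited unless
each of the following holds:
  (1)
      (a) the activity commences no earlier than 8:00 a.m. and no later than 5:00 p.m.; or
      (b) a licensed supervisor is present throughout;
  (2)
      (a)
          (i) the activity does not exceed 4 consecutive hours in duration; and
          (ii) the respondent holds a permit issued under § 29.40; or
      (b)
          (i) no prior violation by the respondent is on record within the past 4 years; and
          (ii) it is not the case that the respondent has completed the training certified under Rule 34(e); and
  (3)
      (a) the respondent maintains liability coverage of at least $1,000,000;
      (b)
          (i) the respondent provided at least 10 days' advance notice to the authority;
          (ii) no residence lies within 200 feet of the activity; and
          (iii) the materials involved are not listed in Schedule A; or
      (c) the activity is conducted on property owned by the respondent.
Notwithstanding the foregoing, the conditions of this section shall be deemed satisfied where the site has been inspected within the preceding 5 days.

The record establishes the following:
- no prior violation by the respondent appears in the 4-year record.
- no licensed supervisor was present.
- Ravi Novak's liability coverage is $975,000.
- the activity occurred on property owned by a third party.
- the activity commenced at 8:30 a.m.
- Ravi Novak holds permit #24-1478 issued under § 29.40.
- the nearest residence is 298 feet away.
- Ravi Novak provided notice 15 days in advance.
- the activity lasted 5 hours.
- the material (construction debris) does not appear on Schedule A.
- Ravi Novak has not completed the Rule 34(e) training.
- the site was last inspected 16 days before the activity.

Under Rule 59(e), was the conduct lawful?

(a) start within hours — satisfied.
(b) supervisor present — fails.
(1) = T OR F = true.
(i) ≤ 4 hrs duration — fails.
(ii) holds permit — satisfied.
(a) = F AND T = false.
(i) no prior violation — holds.
(ii) not (training certified) — satisfied.
So (b) is satisfied (T AND T).
So (2) is satisfied (F OR T).
(a) coverage ≥ $1,000,000 — fails.
(i) ≥10 days' notice — holds.
(ii) no residence in 200 ft — met.
(iii) not (Schedule A material) — satisfied.
(b): T AND T AND T → true.
(c) own property — fails.
So (3) is satisfied (F OR T OR F).
Overall = T AND T AND T = true.
Exception (site inspected) — not satisfied.
Result: main true OR exception false → true.

Yes — lawful.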